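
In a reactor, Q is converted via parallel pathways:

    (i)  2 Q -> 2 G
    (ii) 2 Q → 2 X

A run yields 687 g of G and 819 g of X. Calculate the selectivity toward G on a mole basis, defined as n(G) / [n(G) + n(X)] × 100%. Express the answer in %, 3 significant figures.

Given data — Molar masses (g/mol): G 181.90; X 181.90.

45.6 %

n(G) = 687 / 181.90 = 3.777 mol
n(X) = 819 / 181.90 = 4.502 mol
selectivity = 3.777/(3.777+4.502) × 100 = 45.62 %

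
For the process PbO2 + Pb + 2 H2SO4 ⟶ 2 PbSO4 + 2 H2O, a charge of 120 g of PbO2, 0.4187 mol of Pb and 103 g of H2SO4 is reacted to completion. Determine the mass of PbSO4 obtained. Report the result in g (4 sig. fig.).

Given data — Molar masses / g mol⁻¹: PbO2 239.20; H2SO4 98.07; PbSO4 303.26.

253.9 g

n(PbO2) = 120.0 / 239.20 = 0.5017 mol
n(Pb) = 0.4187 mol
n(H2SO4) = 103.0 / 98.07 = 1.050 mol
n/ν → PbO2: 0.5017, Pb: 0.4187, H2SO4: 0.5250; Pb is limiting.
n(PbSO4) = (2/1) × 0.4187 = 0.8374 mol
mass = 0.8374 × 303.26 = 253.9 g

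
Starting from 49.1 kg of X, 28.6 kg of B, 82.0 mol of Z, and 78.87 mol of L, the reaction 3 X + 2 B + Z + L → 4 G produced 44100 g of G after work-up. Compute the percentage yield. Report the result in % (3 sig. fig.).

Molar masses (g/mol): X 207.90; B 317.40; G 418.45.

n(X) = 49.10×1000 / 207.90 = 236.2 mol
n(B) = 28.60×1000 / 317.40 = 90.11 mol
n(Z) = 82.00 mol
n(L) = 78.87 mol
n/ν for X = 236.2/3 = 78.73
n/ν for B = 90.11/2 = 45.06
n/ν for Z = 82.00/1 = 82.00
n/ν for L = 78.87/1 = 78.87
Smallest n/ν is B → limiting reagent.
theoretical n(G) = (4/2) × 90.11 = 180.2 mol → 75400 g
% yield = 44100 / 75400 × 100 = 58.49 %

58.5 %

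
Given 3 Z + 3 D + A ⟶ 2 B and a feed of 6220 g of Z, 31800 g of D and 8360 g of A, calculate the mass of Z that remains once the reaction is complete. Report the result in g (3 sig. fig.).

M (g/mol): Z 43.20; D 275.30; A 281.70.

n(Z) = 6220 / 43.20 = 144.0 mol
n(D) = 31800 / 275.30 = 115.5 mol
n(A) = 8360 / 281.70 = 29.68 mol
n/ν → Z: 48.00, D: 38.50, A: 29.68; A is limiting.
Z consumed = (3/1) × 29.68 = 89.04 mol
Z remaining = 144.0 − 89.04 = 54.96 mol
mass = 54.96 × 43.20 = 2374 g

2370 g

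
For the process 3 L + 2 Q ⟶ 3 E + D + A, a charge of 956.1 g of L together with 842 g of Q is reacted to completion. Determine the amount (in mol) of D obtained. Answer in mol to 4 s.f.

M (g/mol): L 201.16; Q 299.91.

n(L) = 956.1 / 201.16 = 4.753 mol
n(Q) = 842.0 / 299.91 = 2.808 mol
n/ν for L = 4.753/3 = 1.584
n/ν for Q = 2.808/2 = 1.404
Smallest n/ν is Q → limiting reagent.
n(D) = (1/2) × 2.808 = 1.404 mol

1.404 mol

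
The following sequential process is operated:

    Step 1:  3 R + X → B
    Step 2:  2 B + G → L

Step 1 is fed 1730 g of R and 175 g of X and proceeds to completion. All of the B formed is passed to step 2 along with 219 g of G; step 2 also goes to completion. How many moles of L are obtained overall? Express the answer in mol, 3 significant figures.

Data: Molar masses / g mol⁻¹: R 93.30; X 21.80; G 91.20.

Step 1:
n(R) = 1730 / 93.30 = 18.54 mol
n(X) = 175.0 / 21.80 = 8.028 mol
n/ν for R = 18.54/3 = 6.180
n/ν for X = 8.028/1 = 8.028
Smallest n/ν is R → limiting reagent.
n(B) produced = (1/3) × 18.54 = 6.180 mol
Step 2:
n(B) available = 6.180 mol
n(G) = 219.0 / 91.20 = 2.401 mol
n/ν for B = 6.180/2 = 3.090
n/ν for G = 2.401/1 = 2.401
Smallest n/ν is G → limiting reagent.
n(L) = (1/1) × 2.401 = 2.401 mol

2.40 mol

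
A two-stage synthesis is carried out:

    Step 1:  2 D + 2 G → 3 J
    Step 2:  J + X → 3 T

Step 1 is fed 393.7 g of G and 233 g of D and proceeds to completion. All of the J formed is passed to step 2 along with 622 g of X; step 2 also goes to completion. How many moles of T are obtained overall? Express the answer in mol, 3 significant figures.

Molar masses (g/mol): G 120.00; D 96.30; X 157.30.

10.9 mol

Step 1:
n(G) = 393.7 / 120.00 = 3.281 mol
n(D) = 233.0 / 96.30 = 2.420 mol
n/ν for G = 3.281/2 = 1.641
n/ν for D = 2.420/2 = 1.210
Smallest n/ν is D → limiting reagent.
n(J) produced = (3/2) × 2.420 = 3.630 mol
Step 2:
n(J) available = 3.630 mol
n(X) = 622.0 / 157.30 = 3.954 mol
n/ν for J = 3.630/1 = 3.630
n/ν for X = 3.954/1 = 3.954
Smallest n/ν is J → limiting reagent.
n(T) = (3/1) × 3.630 = 10.89 mol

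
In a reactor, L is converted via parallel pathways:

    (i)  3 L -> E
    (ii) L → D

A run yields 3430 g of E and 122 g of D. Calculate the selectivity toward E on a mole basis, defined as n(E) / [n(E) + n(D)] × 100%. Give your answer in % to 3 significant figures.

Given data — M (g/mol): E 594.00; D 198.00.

90.4 %

n(E) = 3430 / 594.00 = 5.774 mol
n(D) = 122 / 198.00 = 0.6162 mol
selectivity = 5.774/(5.774+0.6162) × 100 = 90.36 %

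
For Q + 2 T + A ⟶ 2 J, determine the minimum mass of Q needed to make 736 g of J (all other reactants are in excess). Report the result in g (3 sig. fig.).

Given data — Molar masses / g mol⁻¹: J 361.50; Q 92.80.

94.5 g

n(J) = 736 / 361.50 = 2.036 mol
n(Q) = (1/2) × 2.036 = 1.018 mol
mass = 1.018 × 92.80 = 94.47 g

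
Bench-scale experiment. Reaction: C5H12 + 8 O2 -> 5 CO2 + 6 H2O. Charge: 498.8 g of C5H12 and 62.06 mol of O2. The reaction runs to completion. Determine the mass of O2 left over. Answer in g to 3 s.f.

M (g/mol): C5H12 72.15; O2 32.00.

n(C5H12) = 498.8 / 72.15 = 6.913 mol
n(O2) = 62.06 mol
n/ν → C5H12: 6.913, O2: 7.758; C5H12 is limiting.
O2 consumed = (8/1) × 6.913 = 55.30 mol
O2 remaining = 62.06 − 55.30 = 6.760 mol
mass = 6.760 × 32.00 = 216.3 g

216 g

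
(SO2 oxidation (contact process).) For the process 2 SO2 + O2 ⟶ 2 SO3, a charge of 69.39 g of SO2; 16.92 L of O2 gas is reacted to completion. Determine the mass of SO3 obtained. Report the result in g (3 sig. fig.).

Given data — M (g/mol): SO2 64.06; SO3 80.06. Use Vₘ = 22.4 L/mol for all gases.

86.7 g

n(SO2) = 69.39 / 64.06 = 1.083 mol
n(O2) = 16.92 / 22.4 = 0.7554 mol
n/ν → SO2: 0.5415, O2: 0.7554; SO2 is limiting.
n(SO3) = (2/2) × 1.083 = 1.083 mol
mass = 1.083 × 80.06 = 86.70 g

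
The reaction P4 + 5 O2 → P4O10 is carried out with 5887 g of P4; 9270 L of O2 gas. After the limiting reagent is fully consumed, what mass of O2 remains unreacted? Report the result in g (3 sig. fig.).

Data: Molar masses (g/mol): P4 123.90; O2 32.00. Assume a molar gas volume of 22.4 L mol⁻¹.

n(P4) = 5887 / 123.90 = 47.51 mol
n(O2) = 9270 / 22.4 = 413.8 mol
n/ν → P4: 47.51, O2: 82.76; P4 is limiting.
O2 consumed = (5/1) × 47.51 = 237.6 mol
O2 remaining = 413.8 − 237.6 = 176.2 mol
mass = 176.2 × 32.00 = 5638 g

5640 g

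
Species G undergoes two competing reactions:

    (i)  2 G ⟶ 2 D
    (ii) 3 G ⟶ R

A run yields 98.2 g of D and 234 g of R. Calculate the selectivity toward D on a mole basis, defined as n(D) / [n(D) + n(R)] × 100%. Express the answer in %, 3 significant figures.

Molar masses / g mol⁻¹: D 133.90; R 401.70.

n(D) = 98.2 / 133.90 = 0.7334 mol
n(R) = 234 / 401.70 = 0.5825 mol
selectivity = 0.7334/(0.7334+0.5825) × 100 = 55.73 %

55.7 %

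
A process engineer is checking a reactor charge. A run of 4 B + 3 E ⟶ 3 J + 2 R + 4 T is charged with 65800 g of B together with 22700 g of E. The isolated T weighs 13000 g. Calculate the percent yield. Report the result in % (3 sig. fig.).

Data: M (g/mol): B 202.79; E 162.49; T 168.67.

n(B) = 65800 / 202.79 = 324.5 mol
n(E) = 22700 / 162.49 = 139.7 mol
n/ν → B: 81.13, E: 46.57; E is limiting.
theoretical n(T) = (4/3) × 139.7 = 186.3 mol → 31420 g
% yield = 13000 / 31420 × 100 = 41.37 %

41.4 %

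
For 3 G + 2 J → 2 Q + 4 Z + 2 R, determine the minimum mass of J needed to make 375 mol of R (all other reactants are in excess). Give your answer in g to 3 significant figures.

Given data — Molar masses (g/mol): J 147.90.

n(R) = 375.0 mol
n(J) = (2/2) × 375.0 = 375.0 mol
mass = 375.0 × 147.90 = 55460 g

55500 g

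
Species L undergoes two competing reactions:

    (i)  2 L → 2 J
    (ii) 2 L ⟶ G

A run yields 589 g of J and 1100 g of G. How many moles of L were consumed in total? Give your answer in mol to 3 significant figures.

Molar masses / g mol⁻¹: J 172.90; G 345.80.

9.77 mol

n(J) = 589 / 172.90 = 3.407 mol
n(G) = 1100 / 345.80 = 3.181 mol
n(L) via (i) = (2/2)×3.407 = 3.407 mol
n(L) via (ii) = (2/1)×3.181 = 6.362 mol
total n(L) = 3.407 + 6.362 = 9.769 mol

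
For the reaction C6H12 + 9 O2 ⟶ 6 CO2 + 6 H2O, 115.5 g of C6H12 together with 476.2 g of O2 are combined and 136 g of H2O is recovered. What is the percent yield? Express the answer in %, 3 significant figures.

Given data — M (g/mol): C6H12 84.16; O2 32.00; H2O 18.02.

n(C6H12) = 115.5 / 84.16 = 1.372 mol
n(O2) = 476.2 / 32.00 = 14.88 mol
n/ν for C6H12 = 1.372/1 = 1.372
n/ν for O2 = 14.88/9 = 1.653
Smallest n/ν is C6H12 → limiting reagent.
theoretical n(H2O) = (6/1) × 1.372 = 8.232 mol → 148.3 g
% yield = 136 / 148.3 × 100 = 91.71 %

91.7 %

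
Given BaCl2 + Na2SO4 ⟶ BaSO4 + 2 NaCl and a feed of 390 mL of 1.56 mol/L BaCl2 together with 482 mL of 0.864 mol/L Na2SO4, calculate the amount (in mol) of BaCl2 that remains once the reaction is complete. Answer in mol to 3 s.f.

0.192 mol

n(BaCl2) = 1.56 × 390.0/1000 = 0.6084 mol
n(Na2SO4) = 0.864 × 482.0/1000 = 0.4164 mol
n/ν for BaCl2 = 0.6084/1 = 0.6084
n/ν for Na2SO4 = 0.4164/1 = 0.4164
Smallest n/ν is Na2SO4 → limiting reagent.
BaCl2 consumed = (1/1) × 0.4164 = 0.4164 mol
BaCl2 remaining = 0.6084 − 0.4164 = 0.1920 mol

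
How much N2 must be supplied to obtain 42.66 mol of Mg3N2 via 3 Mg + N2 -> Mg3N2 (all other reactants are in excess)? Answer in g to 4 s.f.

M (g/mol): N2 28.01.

n(Mg3N2) = 42.66 mol
n(N2) = (1/1) × 42.66 = 42.66 mol
mass = 42.66 × 28.01 = 1195 g

1195 g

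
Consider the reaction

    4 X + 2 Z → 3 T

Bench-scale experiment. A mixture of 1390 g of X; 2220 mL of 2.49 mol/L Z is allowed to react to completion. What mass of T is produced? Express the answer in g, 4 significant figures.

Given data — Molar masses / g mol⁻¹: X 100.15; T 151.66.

n(X) = 1390 / 100.15 = 13.88 mol
n(Z) = 2.49 × 2220/1000 = 5.528 mol
n/ν for X = 13.88/4 = 3.470
n/ν for Z = 5.528/2 = 2.764
Smallest n/ν is Z → limiting reagent.
n(T) = (3/2) × 5.528 = 8.292 mol
mass = 8.292 × 151.66 = 1258 g

1258 g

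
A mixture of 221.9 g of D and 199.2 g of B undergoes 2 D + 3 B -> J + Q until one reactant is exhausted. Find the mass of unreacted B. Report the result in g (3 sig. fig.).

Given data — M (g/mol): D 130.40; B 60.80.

n(D) = 221.9 / 130.40 = 1.702 mol
n(B) = 199.2 / 60.80 = 3.276 mol
n/ν for D = 1.702/2 = 0.8510
n/ν for B = 3.276/3 = 1.092
Smallest n/ν is D → limiting reagent.
B consumed = (3/2) × 1.702 = 2.553 mol
B remaining = 3.276 − 2.553 = 0.7230 mol
mass = 0.7230 × 60.80 = 43.96 g

44.0 g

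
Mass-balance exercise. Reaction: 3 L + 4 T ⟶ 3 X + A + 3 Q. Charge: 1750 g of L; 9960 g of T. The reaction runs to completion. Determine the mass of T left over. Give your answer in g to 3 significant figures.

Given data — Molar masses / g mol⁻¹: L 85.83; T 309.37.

1550 g

n(L) = 1750 / 85.83 = 20.39 mol
n(T) = 9960 / 309.37 = 32.19 mol
n/ν for L = 20.39/3 = 6.797
n/ν for T = 32.19/4 = 8.048
Smallest n/ν is L → limiting reagent.
T consumed = (4/3) × 20.39 = 27.19 mol
T remaining = 32.19 − 27.19 = 5.000 mol
mass = 5.000 × 309.37 = 1547 g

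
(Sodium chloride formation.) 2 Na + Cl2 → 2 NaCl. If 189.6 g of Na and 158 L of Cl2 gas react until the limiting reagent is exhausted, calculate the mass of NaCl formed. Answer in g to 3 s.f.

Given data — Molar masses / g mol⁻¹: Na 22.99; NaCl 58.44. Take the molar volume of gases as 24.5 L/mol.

482 g

n(Na) = 189.6 / 22.99 = 8.247 mol
n(Cl2) = 158.0 / 24.5 = 6.449 mol
n/ν for Na = 8.247/2 = 4.124
n/ν for Cl2 = 6.449/1 = 6.449
Smallest n/ν is Na → limiting reagent.
n(NaCl) = (2/2) × 8.247 = 8.247 mol
mass = 8.247 × 58.44 = 482.0 g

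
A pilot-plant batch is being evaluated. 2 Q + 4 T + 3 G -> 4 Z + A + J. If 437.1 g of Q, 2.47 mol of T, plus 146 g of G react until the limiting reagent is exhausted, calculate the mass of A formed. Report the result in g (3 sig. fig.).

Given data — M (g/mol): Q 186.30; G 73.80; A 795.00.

491 g

n(Q) = 437.1 / 186.30 = 2.346 mol
n(T) = 2.470 mol
n(G) = 146.0 / 73.80 = 1.978 mol
n/ν for Q = 2.346/2 = 1.173
n/ν for T = 2.470/4 = 0.6175
n/ν for G = 1.978/3 = 0.6593
Smallest n/ν is T → limiting reagent.
n(A) = (1/4) × 2.470 = 0.6175 mol
mass = 0.6175 × 795.00 = 490.9 g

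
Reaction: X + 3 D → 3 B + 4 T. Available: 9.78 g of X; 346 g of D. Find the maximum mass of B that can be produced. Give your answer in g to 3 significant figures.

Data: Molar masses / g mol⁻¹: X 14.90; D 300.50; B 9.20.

10.6 g

n(X) = 9.780 / 14.90 = 0.6564 mol
n(D) = 346.0 / 300.50 = 1.151 mol
n/ν for X = 0.6564/1 = 0.6564
n/ν for D = 1.151/3 = 0.3837
Smallest n/ν is D → limiting reagent.
n(B) = (3/3) × 1.151 = 1.151 mol
mass = 1.151 × 9.20 = 10.59 g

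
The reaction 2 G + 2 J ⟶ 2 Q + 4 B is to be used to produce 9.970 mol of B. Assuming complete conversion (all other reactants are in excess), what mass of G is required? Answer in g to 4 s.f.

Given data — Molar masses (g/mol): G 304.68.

n(B) = 9.970 mol
n(G) = (2/4) × 9.970 = 4.985 mol
mass = 4.985 × 304.68 = 1519 g

1519 g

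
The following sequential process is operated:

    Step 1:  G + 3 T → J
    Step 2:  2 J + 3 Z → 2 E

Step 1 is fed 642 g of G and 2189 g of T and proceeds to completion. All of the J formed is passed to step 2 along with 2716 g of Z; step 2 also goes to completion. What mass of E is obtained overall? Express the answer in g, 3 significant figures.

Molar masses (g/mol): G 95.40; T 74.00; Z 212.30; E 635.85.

Step 1:
n(G) = 642.0 / 95.40 = 6.730 mol
n(T) = 2189 / 74.00 = 29.58 mol
n/ν for G = 6.730/1 = 6.730
n/ν for T = 29.58/3 = 9.860
Smallest n/ν is G → limiting reagent.
n(J) produced = (1/1) × 6.730 = 6.730 mol
Step 2:
n(J) available = 6.730 mol
n(Z) = 2716 / 212.30 = 12.79 mol
n/ν for J = 6.730/2 = 3.365
n/ν for Z = 12.79/3 = 4.263
Smallest n/ν is J → limiting reagent.
n(E) = (2/2) × 6.730 = 6.730 mol
mass = 6.730 × 635.85 = 4279 g

4280 g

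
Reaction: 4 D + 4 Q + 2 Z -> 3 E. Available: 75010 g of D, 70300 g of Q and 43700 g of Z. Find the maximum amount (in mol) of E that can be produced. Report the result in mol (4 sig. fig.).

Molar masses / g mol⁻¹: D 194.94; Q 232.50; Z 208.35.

226.8 mol

n(D) = 75010 / 194.94 = 384.8 mol
n(Q) = 70300 / 232.50 = 302.4 mol
n(Z) = 43700 / 208.35 = 209.7 mol
n/ν for D = 384.8/4 = 96.20
n/ν for Q = 302.4/4 = 75.60
n/ν for Z = 209.7/2 = 104.9
Smallest n/ν is Q → limiting reagent.
n(E) = (3/4) × 302.4 = 226.8 mol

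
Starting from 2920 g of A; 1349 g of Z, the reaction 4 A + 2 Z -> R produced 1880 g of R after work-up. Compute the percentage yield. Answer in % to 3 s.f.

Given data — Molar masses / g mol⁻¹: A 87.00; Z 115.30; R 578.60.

55.5 %

n(A) = 2920 / 87.00 = 33.56 mol
n(Z) = 1349 / 115.30 = 11.70 mol
n/ν → A: 8.390, Z: 5.850; Z is limiting.
theoretical n(R) = (1/2) × 11.70 = 5.850 mol → 3385 g
% yield = 1880 / 3385 × 100 = 55.54 %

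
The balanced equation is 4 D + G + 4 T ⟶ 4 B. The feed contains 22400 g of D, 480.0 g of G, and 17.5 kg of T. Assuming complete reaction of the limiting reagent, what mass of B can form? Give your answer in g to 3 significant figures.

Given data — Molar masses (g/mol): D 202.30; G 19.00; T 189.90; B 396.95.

36600 g

n(D) = 22400 / 202.30 = 110.7 mol
n(G) = 480.0 / 19.00 = 25.26 mol
n(T) = 17.50×1000 / 189.90 = 92.15 mol
n/ν → D: 27.68, G: 25.26, T: 23.04; T is limiting.
n(B) = (4/4) × 92.15 = 92.15 mol
mass = 92.15 × 396.95 = 36580 g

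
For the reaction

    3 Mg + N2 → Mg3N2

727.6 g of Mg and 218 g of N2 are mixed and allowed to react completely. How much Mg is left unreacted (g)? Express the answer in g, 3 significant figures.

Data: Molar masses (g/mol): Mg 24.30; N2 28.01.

160 g

n(Mg) = 727.6 / 24.30 = 29.94 mol
n(N2) = 218.0 / 28.01 = 7.783 mol
n/ν for Mg = 29.94/3 = 9.980
n/ν for N2 = 7.783/1 = 7.783
Smallest n/ν is N2 → limiting reagent.
Mg consumed = (3/1) × 7.783 = 23.35 mol
Mg remaining = 29.94 − 23.35 = 6.590 mol
mass = 6.590 × 24.30 = 160.1 g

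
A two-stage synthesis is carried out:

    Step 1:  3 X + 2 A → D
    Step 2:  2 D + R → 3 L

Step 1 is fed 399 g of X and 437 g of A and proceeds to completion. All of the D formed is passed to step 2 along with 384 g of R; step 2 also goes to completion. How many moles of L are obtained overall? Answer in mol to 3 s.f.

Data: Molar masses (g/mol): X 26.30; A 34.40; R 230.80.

Step 1:
n(X) = 399.0 / 26.30 = 15.17 mol
n(A) = 437.0 / 34.40 = 12.70 mol
n/ν for X = 15.17/3 = 5.057
n/ν for A = 12.70/2 = 6.350
Smallest n/ν is X → limiting reagent.
n(D) produced = (1/3) × 15.17 = 5.057 mol
Step 2:
n(D) available = 5.057 mol
n(R) = 384.0 / 230.80 = 1.664 mol
n/ν for D = 5.057/2 = 2.529
n/ν for R = 1.664/1 = 1.664
Smallest n/ν is R → limiting reagent.
n(L) = (3/1) × 1.664 = 4.992 mol

4.99 mol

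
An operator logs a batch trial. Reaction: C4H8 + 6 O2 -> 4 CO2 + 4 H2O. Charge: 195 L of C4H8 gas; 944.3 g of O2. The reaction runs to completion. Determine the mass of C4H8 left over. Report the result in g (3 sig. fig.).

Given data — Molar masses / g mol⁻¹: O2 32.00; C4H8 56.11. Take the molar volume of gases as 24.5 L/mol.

n(C4H8) = 195.0 / 24.5 = 7.959 mol
n(O2) = 944.3 / 32.00 = 29.51 mol
n/ν → C4H8: 7.959, O2: 4.918; O2 is limiting.
C4H8 consumed = (1/6) × 29.51 = 4.918 mol
C4H8 remaining = 7.959 − 4.918 = 3.041 mol
mass = 3.041 × 56.11 = 170.6 g

171 g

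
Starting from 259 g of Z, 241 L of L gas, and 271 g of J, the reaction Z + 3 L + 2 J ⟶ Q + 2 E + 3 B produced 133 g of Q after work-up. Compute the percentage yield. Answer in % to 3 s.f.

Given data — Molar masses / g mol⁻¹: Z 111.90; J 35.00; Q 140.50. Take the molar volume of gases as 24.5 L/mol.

40.9 %

n(Z) = 259.0 / 111.90 = 2.315 mol
n(L) = 241.0 / 24.5 = 9.837 mol
n(J) = 271.0 / 35.00 = 7.743 mol
n/ν for Z = 2.315/1 = 2.315
n/ν for L = 9.837/3 = 3.279
n/ν for J = 7.743/2 = 3.872
Smallest n/ν is Z → limiting reagent.
theoretical n(Q) = (1/1) × 2.315 = 2.315 mol → 325.3 g
% yield = 133 / 325.3 × 100 = 40.89 %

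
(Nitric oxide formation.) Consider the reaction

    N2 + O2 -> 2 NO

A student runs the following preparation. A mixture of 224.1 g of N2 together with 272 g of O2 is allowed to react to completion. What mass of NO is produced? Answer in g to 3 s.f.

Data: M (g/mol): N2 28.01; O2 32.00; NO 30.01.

n(N2) = 224.1 / 28.01 = 8.001 mol
n(O2) = 272.0 / 32.00 = 8.500 mol
n/ν for N2 = 8.001/1 = 8.001
n/ν for O2 = 8.500/1 = 8.500
Smallest n/ν is N2 → limiting reagent.
n(NO) = (2/1) × 8.001 = 16.00 mol
mass = 16.00 × 30.01 = 480.2 g

480 g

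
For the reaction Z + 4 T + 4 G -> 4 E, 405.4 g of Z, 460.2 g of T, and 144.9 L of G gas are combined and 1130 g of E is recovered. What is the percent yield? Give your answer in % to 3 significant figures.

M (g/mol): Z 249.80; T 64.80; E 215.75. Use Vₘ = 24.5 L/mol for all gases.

88.6 %

n(Z) = 405.4 / 249.80 = 1.623 mol
n(T) = 460.2 / 64.80 = 7.102 mol
n(G) = 144.9 / 24.5 = 5.914 mol
n/ν → Z: 1.623, T: 1.776, G: 1.479; G is limiting.
theoretical n(E) = (4/4) × 5.914 = 5.914 mol → 1276 g
% yield = 1130 / 1276 × 100 = 88.56 %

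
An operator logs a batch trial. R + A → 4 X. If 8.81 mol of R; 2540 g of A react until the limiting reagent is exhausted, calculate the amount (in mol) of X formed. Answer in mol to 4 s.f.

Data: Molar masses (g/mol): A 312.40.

32.52 mol

n(R) = 8.810 mol
n(A) = 2540 / 312.40 = 8.131 mol
n/ν → R: 8.810, A: 8.131; A is limiting.
n(X) = (4/1) × 8.131 = 32.52 mol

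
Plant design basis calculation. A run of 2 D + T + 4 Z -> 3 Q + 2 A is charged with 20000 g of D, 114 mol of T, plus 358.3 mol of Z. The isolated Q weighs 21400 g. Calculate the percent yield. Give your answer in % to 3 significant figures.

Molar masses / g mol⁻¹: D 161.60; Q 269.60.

n(D) = 20000 / 161.60 = 123.8 mol
n(T) = 114.0 mol
n(Z) = 358.3 mol
n/ν for D = 123.8/2 = 61.90
n/ν for T = 114.0/1 = 114.0
n/ν for Z = 358.3/4 = 89.58
Smallest n/ν is D → limiting reagent.
theoretical n(Q) = (3/2) × 123.8 = 185.7 mol → 50060 g
% yield = 21400 / 50060 × 100 = 42.75 %

42.8 %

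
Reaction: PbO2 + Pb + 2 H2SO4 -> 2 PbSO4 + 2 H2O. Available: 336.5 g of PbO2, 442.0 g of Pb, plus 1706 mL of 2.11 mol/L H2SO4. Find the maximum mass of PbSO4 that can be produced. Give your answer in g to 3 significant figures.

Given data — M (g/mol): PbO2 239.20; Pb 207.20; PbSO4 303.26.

n(PbO2) = 336.5 / 239.20 = 1.407 mol
n(Pb) = 442.0 / 207.20 = 2.133 mol
n(H2SO4) = 2.11 × 1706/1000 = 3.600 mol
n/ν → PbO2: 1.407, Pb: 2.133, H2SO4: 1.800; PbO2 is limiting.
n(PbSO4) = (2/1) × 1.407 = 2.814 mol
mass = 2.814 × 303.26 = 853.4 g

853 g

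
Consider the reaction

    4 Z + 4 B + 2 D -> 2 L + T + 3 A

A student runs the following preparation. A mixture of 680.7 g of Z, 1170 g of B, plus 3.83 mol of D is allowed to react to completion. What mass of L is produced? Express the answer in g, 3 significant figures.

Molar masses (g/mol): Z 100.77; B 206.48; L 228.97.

n(Z) = 680.7 / 100.77 = 6.755 mol
n(B) = 1170 / 206.48 = 5.666 mol
n(D) = 3.830 mol
n/ν → Z: 1.689, B: 1.417, D: 1.915; B is limiting.
n(L) = (2/4) × 5.666 = 2.833 mol
mass = 2.833 × 228.97 = 648.7 g

649 g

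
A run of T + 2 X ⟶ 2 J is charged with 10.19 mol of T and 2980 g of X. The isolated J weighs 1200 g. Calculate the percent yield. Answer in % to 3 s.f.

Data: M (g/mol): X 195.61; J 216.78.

n(T) = 10.19 mol
n(X) = 2980 / 195.61 = 15.23 mol
n/ν for T = 10.19/1 = 10.19
n/ν for X = 15.23/2 = 7.615
Smallest n/ν is X → limiting reagent.
theoretical n(J) = (2/2) × 15.23 = 15.23 mol → 3302 g
% yield = 1200 / 3302 × 100 = 36.34 %

36.3 %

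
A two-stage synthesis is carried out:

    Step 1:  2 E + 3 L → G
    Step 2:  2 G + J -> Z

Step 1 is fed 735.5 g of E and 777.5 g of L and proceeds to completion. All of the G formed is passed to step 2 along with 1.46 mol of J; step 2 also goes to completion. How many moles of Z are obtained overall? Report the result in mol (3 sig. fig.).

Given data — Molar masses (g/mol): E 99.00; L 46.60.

Step 1:
n(E) = 735.5 / 99.00 = 7.429 mol
n(L) = 777.5 / 46.60 = 16.68 mol
n/ν for E = 7.429/2 = 3.715
n/ν for L = 16.68/3 = 5.560
Smallest n/ν is E → limiting reagent.
n(G) produced = (1/2) × 7.429 = 3.715 mol
Step 2:
n(G) available = 3.715 mol
n(J) = 1.460 mol
n/ν for G = 3.715/2 = 1.858
n/ν for J = 1.460/1 = 1.460
Smallest n/ν is J → limiting reagent.
n(Z) = (1/1) × 1.460 = 1.460 mol

1.46 mol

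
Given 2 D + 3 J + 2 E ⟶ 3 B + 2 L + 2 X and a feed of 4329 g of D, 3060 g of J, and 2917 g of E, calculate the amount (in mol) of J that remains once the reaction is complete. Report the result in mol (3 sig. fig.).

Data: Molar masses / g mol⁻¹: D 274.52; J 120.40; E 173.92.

n(D) = 4329 / 274.52 = 15.77 mol
n(J) = 3060 / 120.40 = 25.42 mol
n(E) = 2917 / 173.92 = 16.77 mol
n/ν for D = 15.77/2 = 7.885
n/ν for J = 25.42/3 = 8.473
n/ν for E = 16.77/2 = 8.385
Smallest n/ν is D → limiting reagent.
J consumed = (3/2) × 15.77 = 23.66 mol
J remaining = 25.42 − 23.66 = 1.760 mol

1.76 mol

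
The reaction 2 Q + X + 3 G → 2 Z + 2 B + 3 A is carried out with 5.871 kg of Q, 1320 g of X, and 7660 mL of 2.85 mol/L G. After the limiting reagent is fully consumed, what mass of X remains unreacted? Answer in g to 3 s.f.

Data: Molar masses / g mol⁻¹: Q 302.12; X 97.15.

613 g

n(Q) = 5.871×1000 / 302.12 = 19.43 mol
n(X) = 1320 / 97.15 = 13.59 mol
n(G) = 2.85 × 7660/1000 = 21.83 mol
n/ν for Q = 19.43/2 = 9.715
n/ν for X = 13.59/1 = 13.59
n/ν for G = 21.83/3 = 7.277
Smallest n/ν is G → limiting reagent.
X consumed = (1/3) × 21.83 = 7.277 mol
X remaining = 13.59 − 7.277 = 6.313 mol
mass = 6.313 × 97.15 = 613.3 g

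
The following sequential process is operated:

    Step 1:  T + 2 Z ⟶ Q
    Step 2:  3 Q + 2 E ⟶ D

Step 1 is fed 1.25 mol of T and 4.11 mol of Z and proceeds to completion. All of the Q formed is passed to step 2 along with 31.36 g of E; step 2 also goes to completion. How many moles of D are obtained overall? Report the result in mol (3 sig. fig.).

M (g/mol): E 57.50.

0.273 mol

Step 1:
n(T) = 1.250 mol
n(Z) = 4.110 mol
n/ν for T = 1.250/1 = 1.250
n/ν for Z = 4.110/2 = 2.055
Smallest n/ν is T → limiting reagent.
n(Q) produced = (1/1) × 1.250 = 1.250 mol
Step 2:
n(Q) available = 1.250 mol
n(E) = 31.36 / 57.50 = 0.5454 mol
n/ν for Q = 1.250/3 = 0.4167
n/ν for E = 0.5454/2 = 0.2727
Smallest n/ν is E → limiting reagent.
n(D) = (1/2) × 0.5454 = 0.2727 mol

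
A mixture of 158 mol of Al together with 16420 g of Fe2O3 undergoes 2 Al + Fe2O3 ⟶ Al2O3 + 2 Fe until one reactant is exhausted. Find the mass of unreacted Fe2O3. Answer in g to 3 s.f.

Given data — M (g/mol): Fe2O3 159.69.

3800 g

n(Al) = 158.0 mol
n(Fe2O3) = 16420 / 159.69 = 102.8 mol
n/ν for Al = 158.0/2 = 79.00
n/ν for Fe2O3 = 102.8/1 = 102.8
Smallest n/ν is Al → limiting reagent.
Fe2O3 consumed = (1/2) × 158.0 = 79.00 mol
Fe2O3 remaining = 102.8 − 79.00 = 23.80 mol
mass = 23.80 × 159.69 = 3801 g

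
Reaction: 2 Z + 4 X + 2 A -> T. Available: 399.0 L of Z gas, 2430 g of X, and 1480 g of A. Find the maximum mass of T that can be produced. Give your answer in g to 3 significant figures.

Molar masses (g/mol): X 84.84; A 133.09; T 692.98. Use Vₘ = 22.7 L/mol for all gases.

n(Z) = 399.0 / 22.7 = 17.58 mol
n(X) = 2430 / 84.84 = 28.64 mol
n(A) = 1480 / 133.09 = 11.12 mol
n/ν for Z = 17.58/2 = 8.790
n/ν for X = 28.64/4 = 7.160
n/ν for A = 11.12/2 = 5.560
Smallest n/ν is A → limiting reagent.
n(T) = (1/2) × 11.12 = 5.560 mol
mass = 5.560 × 692.98 = 3853 g

3850 g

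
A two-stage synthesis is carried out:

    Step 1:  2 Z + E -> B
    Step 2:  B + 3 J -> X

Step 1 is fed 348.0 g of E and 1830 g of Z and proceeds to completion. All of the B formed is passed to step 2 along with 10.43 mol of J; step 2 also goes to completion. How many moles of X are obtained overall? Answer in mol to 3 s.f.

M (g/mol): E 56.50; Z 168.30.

3.48 mol

Step 1:
n(E) = 348.0 / 56.50 = 6.159 mol
n(Z) = 1830 / 168.30 = 10.87 mol
n/ν for E = 6.159/1 = 6.159
n/ν for Z = 10.87/2 = 5.435
Smallest n/ν is Z → limiting reagent.
n(B) produced = (1/2) × 10.87 = 5.435 mol
Step 2:
n(B) available = 5.435 mol
n(J) = 10.43 mol
n/ν for B = 5.435/1 = 5.435
n/ν for J = 10.43/3 = 3.477
Smallest n/ν is J → limiting reagent.
n(X) = (1/3) × 10.43 = 3.477 mol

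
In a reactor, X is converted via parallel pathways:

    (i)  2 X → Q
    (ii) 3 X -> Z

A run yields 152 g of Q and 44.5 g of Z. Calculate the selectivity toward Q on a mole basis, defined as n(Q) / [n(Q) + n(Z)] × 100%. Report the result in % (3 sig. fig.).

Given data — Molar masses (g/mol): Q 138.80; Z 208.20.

n(Q) = 152 / 138.80 = 1.095 mol
n(Z) = 44.5 / 208.20 = 0.2137 mol
selectivity = 1.095/(1.095+0.2137) × 100 = 83.67 %

83.7 %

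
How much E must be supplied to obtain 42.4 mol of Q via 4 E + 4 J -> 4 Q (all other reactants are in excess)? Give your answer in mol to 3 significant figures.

n(Q) = 42.40 mol
n(E) = (4/4) × 42.40 = 42.40 mol

42.4 mol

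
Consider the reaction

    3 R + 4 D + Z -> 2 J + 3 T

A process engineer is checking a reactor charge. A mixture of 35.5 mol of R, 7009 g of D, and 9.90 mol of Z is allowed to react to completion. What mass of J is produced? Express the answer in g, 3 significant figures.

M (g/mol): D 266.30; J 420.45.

5530 g

n(R) = 35.50 mol
n(D) = 7009 / 266.30 = 26.32 mol
n(Z) = 9.900 mol
n/ν for R = 35.50/3 = 11.83
n/ν for D = 26.32/4 = 6.580
n/ν for Z = 9.900/1 = 9.900
Smallest n/ν is D → limiting reagent.
n(J) = (2/4) × 26.32 = 13.16 mol
mass = 13.16 × 420.45 = 5533 g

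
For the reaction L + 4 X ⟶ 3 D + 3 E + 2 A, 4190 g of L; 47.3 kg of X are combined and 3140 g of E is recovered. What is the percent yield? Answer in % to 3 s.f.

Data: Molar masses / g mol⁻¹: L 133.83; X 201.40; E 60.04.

55.7 %

n(L) = 4190 / 133.83 = 31.31 mol
n(X) = 47.30×1000 / 201.40 = 234.9 mol
n/ν for L = 31.31/1 = 31.31
n/ν for X = 234.9/4 = 58.73
Smallest n/ν is L → limiting reagent.
theoretical n(E) = (3/1) × 31.31 = 93.93 mol → 5640 g
% yield = 3140 / 5640 × 100 = 55.67 %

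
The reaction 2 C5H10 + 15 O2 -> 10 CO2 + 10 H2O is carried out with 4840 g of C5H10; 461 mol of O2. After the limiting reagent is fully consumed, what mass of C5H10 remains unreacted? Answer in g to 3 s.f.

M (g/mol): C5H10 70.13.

529 g

n(C5H10) = 4840 / 70.13 = 69.01 mol
n(O2) = 461.0 mol
n/ν for C5H10 = 69.01/2 = 34.51
n/ν for O2 = 461.0/15 = 30.73
Smallest n/ν is O2 → limiting reagent.
C5H10 consumed = (2/15) × 461.0 = 61.47 mol
C5H10 remaining = 69.01 − 61.47 = 7.540 mol
mass = 7.540 × 70.13 = 528.8 g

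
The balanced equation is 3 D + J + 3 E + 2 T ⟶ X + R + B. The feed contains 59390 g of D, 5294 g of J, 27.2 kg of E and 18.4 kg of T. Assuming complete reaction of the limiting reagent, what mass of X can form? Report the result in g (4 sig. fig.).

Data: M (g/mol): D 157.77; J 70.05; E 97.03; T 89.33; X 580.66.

n(D) = 59390 / 157.77 = 376.4 mol
n(J) = 5294 / 70.05 = 75.57 mol
n(E) = 27.20×1000 / 97.03 = 280.3 mol
n(T) = 18.40×1000 / 89.33 = 206.0 mol
n/ν for D = 376.4/3 = 125.5
n/ν for J = 75.57/1 = 75.57
n/ν for E = 280.3/3 = 93.43
n/ν for T = 206.0/2 = 103.0
Smallest n/ν is J → limiting reagent.
n(X) = (1/1) × 75.57 = 75.57 mol
mass = 75.57 × 580.66 = 43880 g

43880 g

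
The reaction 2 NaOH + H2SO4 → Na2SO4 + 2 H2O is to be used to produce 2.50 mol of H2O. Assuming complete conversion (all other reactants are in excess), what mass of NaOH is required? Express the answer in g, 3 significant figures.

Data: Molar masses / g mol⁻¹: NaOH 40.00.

100 g

n(H2O) = 2.500 mol
n(NaOH) = (2/2) × 2.500 = 2.500 mol
mass = 2.500 × 40.00 = 100.0 g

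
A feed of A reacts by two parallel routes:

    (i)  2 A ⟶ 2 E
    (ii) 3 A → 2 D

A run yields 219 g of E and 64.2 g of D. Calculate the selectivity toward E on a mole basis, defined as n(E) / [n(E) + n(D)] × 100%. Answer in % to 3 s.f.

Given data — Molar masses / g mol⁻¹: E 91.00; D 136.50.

83.7 %

n(E) = 219 / 91.00 = 2.407 mol
n(D) = 64.2 / 136.50 = 0.4703 mol
selectivity = 2.407/(2.407+0.4703) × 100 = 83.65 %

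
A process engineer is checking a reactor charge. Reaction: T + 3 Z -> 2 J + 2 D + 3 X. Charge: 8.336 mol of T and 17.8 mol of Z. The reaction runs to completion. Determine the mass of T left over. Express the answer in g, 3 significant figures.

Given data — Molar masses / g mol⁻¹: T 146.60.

n(T) = 8.336 mol
n(Z) = 17.80 mol
n/ν for T = 8.336/1 = 8.336
n/ν for Z = 17.80/3 = 5.933
Smallest n/ν is Z → limiting reagent.
T consumed = (1/3) × 17.80 = 5.933 mol
T remaining = 8.336 − 5.933 = 2.403 mol
mass = 2.403 × 146.60 = 352.3 g

352 g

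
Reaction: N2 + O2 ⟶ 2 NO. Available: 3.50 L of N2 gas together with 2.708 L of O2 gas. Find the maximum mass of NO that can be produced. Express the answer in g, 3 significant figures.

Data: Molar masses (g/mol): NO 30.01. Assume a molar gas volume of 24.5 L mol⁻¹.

n(N2) = 3.500 / 24.5 = 0.1429 mol
n(O2) = 2.708 / 24.5 = 0.1105 mol
n/ν for N2 = 0.1429/1 = 0.1429
n/ν for O2 = 0.1105/1 = 0.1105
Smallest n/ν is O2 → limiting reagent.
n(NO) = (2/1) × 0.1105 = 0.2210 mol
mass = 0.2210 × 30.01 = 6.632 g

6.63 g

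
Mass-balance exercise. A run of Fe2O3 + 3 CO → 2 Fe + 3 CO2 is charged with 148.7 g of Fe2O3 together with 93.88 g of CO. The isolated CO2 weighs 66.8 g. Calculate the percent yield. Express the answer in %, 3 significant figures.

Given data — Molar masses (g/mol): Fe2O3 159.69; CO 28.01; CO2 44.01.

54.3 %

n(Fe2O3) = 148.7 / 159.69 = 0.9312 mol
n(CO) = 93.88 / 28.01 = 3.352 mol
n/ν → Fe2O3: 0.9312, CO: 1.117; Fe2O3 is limiting.
theoretical n(CO2) = (3/1) × 0.9312 = 2.794 mol → 123.0 g
% yield = 66.8 / 123.0 × 100 = 54.31 %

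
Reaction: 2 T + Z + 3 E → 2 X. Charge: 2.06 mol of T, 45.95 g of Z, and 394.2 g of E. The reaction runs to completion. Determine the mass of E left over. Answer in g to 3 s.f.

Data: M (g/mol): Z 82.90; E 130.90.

n(T) = 2.060 mol
n(Z) = 45.95 / 82.90 = 0.5543 mol
n(E) = 394.2 / 130.90 = 3.011 mol
n/ν for T = 2.060/2 = 1.030
n/ν for Z = 0.5543/1 = 0.5543
n/ν for E = 3.011/3 = 1.004
Smallest n/ν is Z → limiting reagent.
E consumed = (3/1) × 0.5543 = 1.663 mol
E remaining = 3.011 − 1.663 = 1.348 mol
mass = 1.348 × 130.90 = 176.5 g

177 g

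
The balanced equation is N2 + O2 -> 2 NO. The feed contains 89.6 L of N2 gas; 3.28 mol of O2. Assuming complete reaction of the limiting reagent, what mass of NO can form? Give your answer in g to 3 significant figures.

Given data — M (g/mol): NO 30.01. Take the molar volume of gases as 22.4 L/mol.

197 g

n(N2) = 89.60 / 22.4 = 4.000 mol
n(O2) = 3.280 mol
n/ν → N2: 4.000, O2: 3.280; O2 is limiting.
n(NO) = (2/1) × 3.280 = 6.560 mol
mass = 6.560 × 30.01 = 196.9 g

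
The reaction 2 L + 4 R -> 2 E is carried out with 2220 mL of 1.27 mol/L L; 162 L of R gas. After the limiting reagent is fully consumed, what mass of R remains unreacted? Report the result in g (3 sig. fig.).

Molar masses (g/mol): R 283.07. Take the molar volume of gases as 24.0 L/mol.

n(L) = 1.27 × 2220/1000 = 2.819 mol
n(R) = 162.0 / 24.0 = 6.750 mol
n/ν for L = 2.819/2 = 1.410
n/ν for R = 6.750/4 = 1.688
Smallest n/ν is L → limiting reagent.
R consumed = (4/2) × 2.819 = 5.638 mol
R remaining = 6.750 − 5.638 = 1.112 mol
mass = 1.112 × 283.07 = 314.8 g

315 g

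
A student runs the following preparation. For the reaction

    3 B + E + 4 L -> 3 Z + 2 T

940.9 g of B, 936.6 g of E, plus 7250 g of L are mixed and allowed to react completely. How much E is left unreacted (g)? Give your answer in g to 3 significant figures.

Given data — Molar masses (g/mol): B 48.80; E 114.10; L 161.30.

n(B) = 940.9 / 48.80 = 19.28 mol
n(E) = 936.6 / 114.10 = 8.209 mol
n(L) = 7250 / 161.30 = 44.95 mol
n/ν for B = 19.28/3 = 6.427
n/ν for E = 8.209/1 = 8.209
n/ν for L = 44.95/4 = 11.24
Smallest n/ν is B → limiting reagent.
E consumed = (1/3) × 19.28 = 6.427 mol
E remaining = 8.209 − 6.427 = 1.782 mol
mass = 1.782 × 114.10 = 203.3 g

203 g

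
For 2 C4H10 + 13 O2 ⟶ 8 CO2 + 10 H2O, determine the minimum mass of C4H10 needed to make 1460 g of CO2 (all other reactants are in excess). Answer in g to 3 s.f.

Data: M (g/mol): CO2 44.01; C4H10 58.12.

n(CO2) = 1460 / 44.01 = 33.17 mol
n(C4H10) = (2/8) × 33.17 = 8.293 mol
mass = 8.293 × 58.12 = 482.0 g

482 g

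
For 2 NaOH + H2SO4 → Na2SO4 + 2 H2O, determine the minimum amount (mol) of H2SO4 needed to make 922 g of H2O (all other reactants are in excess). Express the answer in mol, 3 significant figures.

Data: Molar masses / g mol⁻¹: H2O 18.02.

n(H2O) = 922 / 18.02 = 51.17 mol
n(H2SO4) = (1/2) × 51.17 = 25.59 mol

25.6 mol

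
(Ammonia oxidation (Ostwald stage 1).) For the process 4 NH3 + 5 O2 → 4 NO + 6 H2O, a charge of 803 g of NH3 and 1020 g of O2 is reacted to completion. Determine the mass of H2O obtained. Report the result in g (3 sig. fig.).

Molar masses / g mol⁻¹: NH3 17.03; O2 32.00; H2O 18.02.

689 g

n(NH3) = 803.0 / 17.03 = 47.15 mol
n(O2) = 1020 / 32.00 = 31.88 mol
n/ν for NH3 = 47.15/4 = 11.79
n/ν for O2 = 31.88/5 = 6.376
Smallest n/ν is O2 → limiting reagent.
n(H2O) = (6/5) × 31.88 = 38.26 mol
mass = 38.26 × 18.02 = 689.4 g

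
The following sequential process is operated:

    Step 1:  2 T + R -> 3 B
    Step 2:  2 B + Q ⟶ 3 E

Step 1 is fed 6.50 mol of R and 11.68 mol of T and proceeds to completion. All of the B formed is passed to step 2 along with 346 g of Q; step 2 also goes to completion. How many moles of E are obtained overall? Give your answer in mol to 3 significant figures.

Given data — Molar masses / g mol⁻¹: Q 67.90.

Step 1:
n(R) = 6.500 mol
n(T) = 11.68 mol
n/ν for R = 6.500/1 = 6.500
n/ν for T = 11.68/2 = 5.840
Smallest n/ν is T → limiting reagent.
n(B) produced = (3/2) × 11.68 = 17.52 mol
Step 2:
n(B) available = 17.52 mol
n(Q) = 346.0 / 67.90 = 5.096 mol
n/ν for B = 17.52/2 = 8.760
n/ν for Q = 5.096/1 = 5.096
Smallest n/ν is Q → limiting reagent.
n(E) = (3/1) × 5.096 = 15.29 mol

15.3 mol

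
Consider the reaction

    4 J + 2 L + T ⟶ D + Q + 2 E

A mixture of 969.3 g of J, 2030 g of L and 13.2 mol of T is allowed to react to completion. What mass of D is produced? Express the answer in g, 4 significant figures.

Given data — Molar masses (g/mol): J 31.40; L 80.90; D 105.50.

814.2 g

n(J) = 969.3 / 31.40 = 30.87 mol
n(L) = 2030 / 80.90 = 25.09 mol
n(T) = 13.20 mol
n/ν → J: 7.718, L: 12.55, T: 13.20; J is limiting.
n(D) = (1/4) × 30.87 = 7.718 mol
mass = 7.718 × 105.50 = 814.2 g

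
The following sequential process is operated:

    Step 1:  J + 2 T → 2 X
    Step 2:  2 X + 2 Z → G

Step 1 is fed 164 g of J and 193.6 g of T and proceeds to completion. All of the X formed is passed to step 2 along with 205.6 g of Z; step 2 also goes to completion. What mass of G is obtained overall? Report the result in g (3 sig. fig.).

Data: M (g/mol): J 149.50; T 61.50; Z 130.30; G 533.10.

Step 1:
n(J) = 164.0 / 149.50 = 1.097 mol
n(T) = 193.6 / 61.50 = 3.148 mol
n/ν for J = 1.097/1 = 1.097
n/ν for T = 3.148/2 = 1.574
Smallest n/ν is J → limiting reagent.
n(X) produced = (2/1) × 1.097 = 2.194 mol
Step 2:
n(X) available = 2.194 mol
n(Z) = 205.6 / 130.30 = 1.578 mol
n/ν for X = 2.194/2 = 1.097
n/ν for Z = 1.578/2 = 0.7890
Smallest n/ν is Z → limiting reagent.
n(G) = (1/2) × 1.578 = 0.7890 mol
mass = 0.7890 × 533.10 = 420.6 g

421 g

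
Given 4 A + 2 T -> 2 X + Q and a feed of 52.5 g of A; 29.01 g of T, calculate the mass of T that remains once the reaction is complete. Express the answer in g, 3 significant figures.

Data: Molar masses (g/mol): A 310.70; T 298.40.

n(A) = 52.50 / 310.70 = 0.1690 mol
n(T) = 29.01 / 298.40 = 0.09722 mol
n/ν for A = 0.1690/4 = 0.04225
n/ν for T = 0.09722/2 = 0.04861
Smallest n/ν is A → limiting reagent.
T consumed = (2/4) × 0.1690 = 0.08450 mol
T remaining = 0.09722 − 0.08450 = 0.01272 mol
mass = 0.01272 × 298.40 = 3.796 g

3.80 g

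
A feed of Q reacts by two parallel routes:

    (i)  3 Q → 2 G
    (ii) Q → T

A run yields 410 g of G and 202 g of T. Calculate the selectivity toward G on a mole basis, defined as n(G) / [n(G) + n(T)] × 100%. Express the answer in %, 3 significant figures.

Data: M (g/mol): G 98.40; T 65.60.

n(G) = 410 / 98.40 = 4.167 mol
n(T) = 202 / 65.60 = 3.079 mol
selectivity = 4.167/(4.167+3.079) × 100 = 57.51 %

57.5 %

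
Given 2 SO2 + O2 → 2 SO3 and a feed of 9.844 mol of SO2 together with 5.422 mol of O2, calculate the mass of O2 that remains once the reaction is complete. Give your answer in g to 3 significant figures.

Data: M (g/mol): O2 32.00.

16.0 g

n(SO2) = 9.844 mol
n(O2) = 5.422 mol
n/ν → SO2: 4.922, O2: 5.422; SO2 is limiting.
O2 consumed = (1/2) × 9.844 = 4.922 mol
O2 remaining = 5.422 − 4.922 = 0.5000 mol
mass = 0.5000 × 32.00 = 16.00 g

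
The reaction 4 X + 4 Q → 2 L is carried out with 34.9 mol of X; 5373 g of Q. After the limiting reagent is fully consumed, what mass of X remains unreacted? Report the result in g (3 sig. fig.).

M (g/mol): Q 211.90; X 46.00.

n(X) = 34.90 mol
n(Q) = 5373 / 211.90 = 25.36 mol
n/ν for X = 34.90/4 = 8.725
n/ν for Q = 25.36/4 = 6.340
Smallest n/ν is Q → limiting reagent.
X consumed = (4/4) × 25.36 = 25.36 mol
X remaining = 34.90 − 25.36 = 9.540 mol
mass = 9.540 × 46.00 = 438.8 g

439 g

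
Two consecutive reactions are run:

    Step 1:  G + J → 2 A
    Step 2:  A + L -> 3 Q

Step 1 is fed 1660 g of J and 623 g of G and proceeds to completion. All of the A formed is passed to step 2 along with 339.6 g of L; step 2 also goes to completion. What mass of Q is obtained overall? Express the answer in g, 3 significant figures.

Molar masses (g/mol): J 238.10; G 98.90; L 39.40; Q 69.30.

Step 1:
n(J) = 1660 / 238.10 = 6.972 mol
n(G) = 623.0 / 98.90 = 6.299 mol
n/ν for J = 6.972/1 = 6.972
n/ν for G = 6.299/1 = 6.299
Smallest n/ν is G → limiting reagent.
n(A) produced = (2/1) × 6.299 = 12.60 mol
Step 2:
n(A) available = 12.60 mol
n(L) = 339.6 / 39.40 = 8.619 mol
n/ν for A = 12.60/1 = 12.60
n/ν for L = 8.619/1 = 8.619
Smallest n/ν is L → limiting reagent.
n(Q) = (3/1) × 8.619 = 25.86 mol
mass = 25.86 × 69.30 = 1792 g

1790 g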